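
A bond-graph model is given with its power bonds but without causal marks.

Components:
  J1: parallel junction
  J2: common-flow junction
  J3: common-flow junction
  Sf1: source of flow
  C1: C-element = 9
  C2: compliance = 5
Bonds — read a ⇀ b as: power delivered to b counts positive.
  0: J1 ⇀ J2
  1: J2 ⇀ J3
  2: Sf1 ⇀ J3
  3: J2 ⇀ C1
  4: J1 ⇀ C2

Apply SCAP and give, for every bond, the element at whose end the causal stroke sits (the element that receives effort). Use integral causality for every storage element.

bond 2 stroke at Sf1  (Sf1 fixes flow; stroke at Sf1)
bond 1 stroke at J3  (common-f at J3 fixed by 2)
bond 0 stroke at J2  (common-f at J2 fixed by 1)
bond 3 stroke at J2  (J2: bond 1 brought flow, rest push out)
bond 4 stroke at J1  (closing 0-jn rule on J1)

#0 →J2
#1 →J3
#2 →Sf1
#3 →J2
#4 →J1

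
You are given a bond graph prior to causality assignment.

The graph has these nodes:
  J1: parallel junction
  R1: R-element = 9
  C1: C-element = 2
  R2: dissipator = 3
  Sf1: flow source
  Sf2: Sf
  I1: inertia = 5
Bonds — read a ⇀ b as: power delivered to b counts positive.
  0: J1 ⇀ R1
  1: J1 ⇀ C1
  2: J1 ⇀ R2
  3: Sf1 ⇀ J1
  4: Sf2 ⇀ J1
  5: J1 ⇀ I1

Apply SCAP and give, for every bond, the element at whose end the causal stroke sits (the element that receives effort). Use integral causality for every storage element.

β3 →Sf1  (Sf1: flow source, stroke at near end)
β4 →Sf2  (Sf2 (Sf) sets flow on bond)
β1 →J1  (C1 integral (e out))
β0 →R1  (0-jn J1 has e-setter on 1)
β2 →R2  (0-jn J1 has e-setter on 1)
β5 →I1  (J1 effort already set via bond 1)

b0 stroke at R1
b1 stroke at J1
b2 stroke at R2
b3 stroke at Sf1
b4 stroke at Sf2
b5 stroke at I1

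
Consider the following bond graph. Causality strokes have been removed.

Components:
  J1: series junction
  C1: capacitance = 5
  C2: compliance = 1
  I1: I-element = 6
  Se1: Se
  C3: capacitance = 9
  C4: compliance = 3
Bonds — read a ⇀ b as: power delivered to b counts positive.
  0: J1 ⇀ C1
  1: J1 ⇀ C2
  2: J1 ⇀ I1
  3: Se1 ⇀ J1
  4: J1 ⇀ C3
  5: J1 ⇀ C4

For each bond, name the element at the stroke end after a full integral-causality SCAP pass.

#3 |J1  (source Se1 imposes e)
#0 |J1  (C1 integral (e out))
#1 |J1  (C2 outputs effort q/C2)
#2 |I1  (I1 outputs flow p/I1)
#4 |J1  (common-f at J1 fixed by 2)
#5 |J1  (J1: bond 2 brought flow, rest push out)

b0 |J1
b1 |J1
b2 |I1
b3 |J1
b4 |J1
b5 |J1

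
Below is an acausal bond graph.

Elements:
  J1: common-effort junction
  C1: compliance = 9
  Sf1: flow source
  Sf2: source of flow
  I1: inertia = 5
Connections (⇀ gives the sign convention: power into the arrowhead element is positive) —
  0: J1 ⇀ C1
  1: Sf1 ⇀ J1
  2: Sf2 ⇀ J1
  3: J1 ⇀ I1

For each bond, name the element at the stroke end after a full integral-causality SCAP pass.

#1 |Sf1  (source Sf1 imposes f)
#2 |Sf2  (Sf2: flow source, stroke at near end)
#0 |J1  (C1 integral (e out))
#3 |I1  (common-e at J1 fixed by 0)

#0 stroke at J1
#1 stroke at Sf1
#2 stroke at Sf2
#3 stroke at I1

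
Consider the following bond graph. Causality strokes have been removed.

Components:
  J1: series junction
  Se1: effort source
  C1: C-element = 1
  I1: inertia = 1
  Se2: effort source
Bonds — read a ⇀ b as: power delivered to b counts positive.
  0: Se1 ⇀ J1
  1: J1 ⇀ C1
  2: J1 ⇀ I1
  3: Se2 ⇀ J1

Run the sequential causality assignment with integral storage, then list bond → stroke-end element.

β0 →J1  (Se1: effort source, stroke at far end)
β3 →J1  (Se2: effort source, stroke at far end)
β1 →J1  (C1: C, integral causality)
β2 →I1  (J1 needs exactly one f-in)

bond 0 →J1
bond 1 →J1
bond 2 →I1
bond 3 →J1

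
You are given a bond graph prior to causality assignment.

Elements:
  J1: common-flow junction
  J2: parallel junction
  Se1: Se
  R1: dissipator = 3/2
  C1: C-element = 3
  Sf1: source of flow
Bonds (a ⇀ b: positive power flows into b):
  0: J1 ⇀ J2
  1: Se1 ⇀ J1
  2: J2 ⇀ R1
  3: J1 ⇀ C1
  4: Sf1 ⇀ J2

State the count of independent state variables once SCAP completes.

1  (C1 all integral)

bond 1 →J1  (Se1: effort source, stroke at far end)
bond 4 →Sf1  (Sf1: flow source, stroke at near end)
bond 3 →J1  (prefer integral on C1)
bond 0 →J2  (J1 needs exactly one f-in)
bond 2 →R1  (common-e at J2 fixed by 0)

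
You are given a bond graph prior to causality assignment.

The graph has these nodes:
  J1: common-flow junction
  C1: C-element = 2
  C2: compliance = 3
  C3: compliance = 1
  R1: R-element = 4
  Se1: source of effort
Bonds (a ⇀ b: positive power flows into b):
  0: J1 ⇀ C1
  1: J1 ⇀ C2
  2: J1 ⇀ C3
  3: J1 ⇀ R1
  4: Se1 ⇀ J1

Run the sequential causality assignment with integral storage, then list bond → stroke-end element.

bond 0 stroke at J1
bond 1 stroke at J1
bond 2 stroke at J1
bond 3 stroke at R1
bond 4 stroke at J1

#4 stroke→J1  (source Se1 imposes e)
#0 stroke→J1  (C1: C, integral causality)
#1 stroke→J1  (C2 integral (e out))
#2 stroke→J1  (prefer integral on C3)
#3 stroke→R1  (J1 needs exactly one f-in)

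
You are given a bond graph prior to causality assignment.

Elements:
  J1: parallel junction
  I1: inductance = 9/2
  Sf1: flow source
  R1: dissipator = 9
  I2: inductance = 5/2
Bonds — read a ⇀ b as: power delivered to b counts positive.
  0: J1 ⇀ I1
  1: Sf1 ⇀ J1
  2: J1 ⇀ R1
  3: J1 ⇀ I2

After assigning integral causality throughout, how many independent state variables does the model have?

2  (I1, I2 all integral)

bond 1 stroke→Sf1  (Sf1 fixes flow; stroke at Sf1)
bond 0 stroke→I1  (prefer integral on I1)
bond 3 stroke→I2  (I2 integral (f out))
bond 2 stroke→J1  (J1 needs exactly one e-in)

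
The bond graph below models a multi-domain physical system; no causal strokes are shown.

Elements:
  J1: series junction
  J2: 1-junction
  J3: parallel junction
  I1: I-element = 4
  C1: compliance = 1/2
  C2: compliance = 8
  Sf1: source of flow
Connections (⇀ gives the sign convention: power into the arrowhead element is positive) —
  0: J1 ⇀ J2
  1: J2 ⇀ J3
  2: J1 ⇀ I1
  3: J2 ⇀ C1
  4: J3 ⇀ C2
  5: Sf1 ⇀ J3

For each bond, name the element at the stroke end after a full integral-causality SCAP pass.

β0 stroke→J1
β1 stroke→J2
β2 stroke→I1
β3 stroke→J2
β4 stroke→J3
β5 stroke→Sf1

b5 stroke at Sf1  (Sf1: flow source, stroke at near end)
b2 stroke at I1  (I1 outputs flow p/I1)
b0 stroke at J1  (J1: bond 2 brought flow, rest push out)
b1 stroke at J2  (J2: bond 0 brought flow, rest push out)
b3 stroke at J2  (common-f at J2 fixed by 0)
b4 stroke at J3  (only one effort-in slot at J3)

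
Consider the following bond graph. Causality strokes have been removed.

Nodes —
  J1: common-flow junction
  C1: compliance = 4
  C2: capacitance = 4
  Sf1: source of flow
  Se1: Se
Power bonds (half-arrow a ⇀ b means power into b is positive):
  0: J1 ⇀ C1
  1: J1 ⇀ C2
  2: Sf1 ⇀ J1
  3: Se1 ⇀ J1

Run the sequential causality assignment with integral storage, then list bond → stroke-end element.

#0 stroke at J1
#1 stroke at J1
#2 stroke at Sf1
#3 stroke at J1

bond 2 stroke at Sf1  (Sf1 (Sf) sets flow on bond)
bond 3 stroke at J1  (Se1 (Se) sets effort on bond)
bond 0 stroke at J1  (1-jn J1 has f-setter on 2)
bond 1 stroke at J1  (J1: bond 2 brought flow, rest push out)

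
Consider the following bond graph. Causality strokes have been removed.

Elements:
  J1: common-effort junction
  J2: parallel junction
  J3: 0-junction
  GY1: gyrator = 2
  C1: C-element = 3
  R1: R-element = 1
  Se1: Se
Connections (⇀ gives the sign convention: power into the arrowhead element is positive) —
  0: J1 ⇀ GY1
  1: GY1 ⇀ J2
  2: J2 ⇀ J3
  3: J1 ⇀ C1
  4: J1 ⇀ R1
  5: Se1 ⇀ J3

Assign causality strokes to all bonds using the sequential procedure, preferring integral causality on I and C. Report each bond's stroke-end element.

β0 stroke at GY1
β1 stroke at GY1
β2 stroke at J2
β3 stroke at J1
β4 stroke at R1
β5 stroke at J3

bond 5 stroke at J3  (Se1: effort source, stroke at far end)
bond 2 stroke at J2  (0-jn J3 has e-setter on 5)
bond 1 stroke at GY1  (0-jn J2 has e-setter on 2)
bond 0 stroke at GY1  (GY1: gyrator matches bond 1)
bond 3 stroke at J1  (C1: C, integral causality)
bond 4 stroke at R1  (J1 effort already set via bond 3)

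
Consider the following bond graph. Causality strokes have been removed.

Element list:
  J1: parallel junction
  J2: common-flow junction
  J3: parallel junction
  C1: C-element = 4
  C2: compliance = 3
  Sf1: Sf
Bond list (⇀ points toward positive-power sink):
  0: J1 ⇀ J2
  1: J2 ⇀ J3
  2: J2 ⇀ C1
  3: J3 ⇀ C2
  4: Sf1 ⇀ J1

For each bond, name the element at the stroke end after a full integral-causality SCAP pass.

#4 stroke→Sf1  (Sf1 (Sf) sets flow on bond)
#0 stroke→J1  (closing 0-jn rule on J1)
#1 stroke→J2  (1-jn J2 has f-setter on 0)
#2 stroke→J2  (J2: bond 0 brought flow, rest push out)
#3 stroke→J3  (only one effort-in slot at J3)

bond 0 →J1
bond 1 →J2
bond 2 →J2
bond 3 →J3
bond 4 →Sf1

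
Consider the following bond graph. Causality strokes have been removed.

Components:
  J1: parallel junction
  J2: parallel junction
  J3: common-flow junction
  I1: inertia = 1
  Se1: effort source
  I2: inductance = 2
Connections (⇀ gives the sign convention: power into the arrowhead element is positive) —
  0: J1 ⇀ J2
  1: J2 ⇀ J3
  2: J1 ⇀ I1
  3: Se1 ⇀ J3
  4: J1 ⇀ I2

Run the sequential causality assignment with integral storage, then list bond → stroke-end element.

b3 →J3  (Se1: effort source, stroke at far end)
b1 →J2  (only one flow-in slot at J3)
b0 →J1  (J2: bond 1 brought effort, rest push out)
b2 →I1  (J1: bond 0 brought effort, rest push out)
b4 →I2  (common-e at J1 fixed by 0)

β0 stroke→J1
β1 stroke→J2
β2 stroke→I1
β3 stroke→J3
β4 stroke→I2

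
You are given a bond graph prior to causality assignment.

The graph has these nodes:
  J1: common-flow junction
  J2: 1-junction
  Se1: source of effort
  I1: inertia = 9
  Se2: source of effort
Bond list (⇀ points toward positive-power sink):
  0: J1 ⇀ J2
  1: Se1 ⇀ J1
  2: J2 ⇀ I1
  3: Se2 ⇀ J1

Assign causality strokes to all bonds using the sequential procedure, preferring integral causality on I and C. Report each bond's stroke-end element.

b1 →J1  (Se1 (Se) sets effort on bond)
b3 →J1  (source Se2 imposes e)
b0 →J2  (J1 needs exactly one f-in)
b2 →I1  (J2 needs exactly one f-in)

#0 →J2
#1 →J1
#2 →I1
#3 →J1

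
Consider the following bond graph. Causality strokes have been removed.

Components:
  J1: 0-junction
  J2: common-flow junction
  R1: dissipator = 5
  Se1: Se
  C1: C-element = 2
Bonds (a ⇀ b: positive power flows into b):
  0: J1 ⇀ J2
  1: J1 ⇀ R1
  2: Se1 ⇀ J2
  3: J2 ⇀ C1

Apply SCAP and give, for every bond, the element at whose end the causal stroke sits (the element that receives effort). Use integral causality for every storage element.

b2 stroke→J2  (Se1 fixes effort; stroke away)
b3 stroke→J2  (C1 integral (e out))
b0 stroke→J1  (J2 needs exactly one f-in)
b1 stroke→R1  (J1: bond 0 brought effort, rest push out)

bond 0 stroke at J1
bond 1 stroke at R1
bond 2 stroke at J2
bond 3 stroke at J2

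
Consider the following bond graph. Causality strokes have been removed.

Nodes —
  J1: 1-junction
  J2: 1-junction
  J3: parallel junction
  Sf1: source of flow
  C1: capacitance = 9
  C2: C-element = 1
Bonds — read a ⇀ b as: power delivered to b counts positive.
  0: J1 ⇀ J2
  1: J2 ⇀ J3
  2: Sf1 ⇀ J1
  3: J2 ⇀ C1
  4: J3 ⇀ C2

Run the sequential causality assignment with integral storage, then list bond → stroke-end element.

b0 →J1
b1 →J2
b2 →Sf1
b3 →J2
b4 →J3

bond 2 stroke→Sf1  (Sf1 fixes flow; stroke at Sf1)
bond 0 stroke→J1  (J1 flow already set via bond 2)
bond 1 stroke→J2  (1-jn J2 has f-setter on 0)
bond 3 stroke→J2  (J2 flow already set via bond 0)
bond 4 stroke→J3  (J3: last free bond brings effort in)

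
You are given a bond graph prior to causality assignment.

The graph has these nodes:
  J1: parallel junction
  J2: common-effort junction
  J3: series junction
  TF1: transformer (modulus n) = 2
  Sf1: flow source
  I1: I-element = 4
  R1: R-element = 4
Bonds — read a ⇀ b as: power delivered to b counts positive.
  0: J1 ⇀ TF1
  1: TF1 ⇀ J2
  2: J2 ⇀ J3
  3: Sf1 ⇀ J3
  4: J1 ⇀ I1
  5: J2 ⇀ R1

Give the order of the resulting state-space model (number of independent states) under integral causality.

β3 stroke→Sf1  (source Sf1 imposes f)
β2 stroke→J3  (common-f at J3 fixed by 3)
β4 stroke→I1  (I1 integral (f out))
β0 stroke→J1  (closing 0-jn rule on J1)
β1 stroke→TF1  (through TF1, causality passes straight; one stroke at TF1)
β5 stroke→J2  (J2: last free bond brings effort in)

1  (I1 all integral)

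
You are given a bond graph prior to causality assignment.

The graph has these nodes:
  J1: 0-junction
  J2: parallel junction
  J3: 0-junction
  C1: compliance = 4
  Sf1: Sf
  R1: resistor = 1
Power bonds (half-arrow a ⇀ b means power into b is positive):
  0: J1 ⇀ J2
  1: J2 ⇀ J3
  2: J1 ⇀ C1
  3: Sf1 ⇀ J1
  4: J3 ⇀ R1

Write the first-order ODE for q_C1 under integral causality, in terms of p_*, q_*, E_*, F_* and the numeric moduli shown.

dq_C1/dt = F_Sf1 - q_C1/4

#3 stroke at Sf1  (Sf1: flow source, stroke at near end)
#2 stroke at J1  (C1 outputs effort q/C1)
#0 stroke at J2  (J1 effort already set via bond 2)
#1 stroke at J3  (J2: bond 0 brought effort, rest push out)
#4 stroke at R1  (J3: bond 1 brought effort, rest push out)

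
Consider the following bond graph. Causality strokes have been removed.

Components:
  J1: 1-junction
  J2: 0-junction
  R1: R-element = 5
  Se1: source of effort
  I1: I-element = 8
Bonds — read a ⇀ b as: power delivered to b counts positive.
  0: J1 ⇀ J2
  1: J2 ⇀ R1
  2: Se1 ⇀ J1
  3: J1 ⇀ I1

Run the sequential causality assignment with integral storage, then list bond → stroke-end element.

bond 0 stroke→J1
bond 1 stroke→J2
bond 2 stroke→J1
bond 3 stroke→I1

β2 stroke→J1  (Se1 fixes effort; stroke away)
β3 stroke→I1  (I1: I, integral causality)
β0 stroke→J1  (J1: bond 3 brought flow, rest push out)
β1 stroke→J2  (J2 needs exactly one e-in)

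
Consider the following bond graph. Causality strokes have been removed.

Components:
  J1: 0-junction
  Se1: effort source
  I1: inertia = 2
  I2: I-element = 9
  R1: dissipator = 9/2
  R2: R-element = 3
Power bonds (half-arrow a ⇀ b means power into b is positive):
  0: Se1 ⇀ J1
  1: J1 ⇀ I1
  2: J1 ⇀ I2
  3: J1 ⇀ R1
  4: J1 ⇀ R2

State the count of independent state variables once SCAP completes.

bond 0 stroke→J1  (source Se1 imposes e)
bond 1 stroke→I1  (common-e at J1 fixed by 0)
bond 2 stroke→I2  (J1: bond 0 brought effort, rest push out)
bond 3 stroke→R1  (common-e at J1 fixed by 0)
bond 4 stroke→R2  (common-e at J1 fixed by 0)

2  (I1, I2 all integral)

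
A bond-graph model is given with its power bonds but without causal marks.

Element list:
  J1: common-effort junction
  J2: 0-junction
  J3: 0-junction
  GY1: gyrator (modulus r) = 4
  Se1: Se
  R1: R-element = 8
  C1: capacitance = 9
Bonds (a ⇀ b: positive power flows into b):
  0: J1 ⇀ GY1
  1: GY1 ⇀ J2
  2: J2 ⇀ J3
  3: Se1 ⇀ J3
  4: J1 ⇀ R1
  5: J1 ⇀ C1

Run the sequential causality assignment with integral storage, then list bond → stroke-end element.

b3 stroke→J3  (source Se1 imposes e)
b2 stroke→J2  (J3 effort already set via bond 3)
b1 stroke→GY1  (0-jn J2 has e-setter on 2)
b0 stroke→GY1  (GY GY1: same side as bond 1)
b5 stroke→J1  (C1: C, integral causality)
b4 stroke→R1  (J1: bond 5 brought effort, rest push out)

b0 →GY1
b1 →GY1
b2 →J2
b3 →J3
b4 →R1
b5 →J1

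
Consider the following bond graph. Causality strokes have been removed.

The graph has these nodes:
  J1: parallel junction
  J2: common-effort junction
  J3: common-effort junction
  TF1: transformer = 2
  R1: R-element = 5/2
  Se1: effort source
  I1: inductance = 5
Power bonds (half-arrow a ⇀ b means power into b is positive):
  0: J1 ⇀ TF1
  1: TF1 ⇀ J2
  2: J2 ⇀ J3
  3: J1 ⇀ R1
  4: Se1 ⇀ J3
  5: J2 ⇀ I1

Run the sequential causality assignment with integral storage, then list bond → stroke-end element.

β4 →J3  (Se1 fixes effort; stroke away)
β2 →J2  (J3 effort already set via bond 4)
β1 →TF1  (J2 effort already set via bond 2)
β5 →I1  (common-e at J2 fixed by 2)
β0 →J1  (through TF1, causality passes straight; one stroke at TF1)
β3 →R1  (0-jn J1 has e-setter on 0)

#0 stroke→J1
#1 stroke→TF1
#2 stroke→J2
#3 stroke→R1
#4 stroke→J3
#5 stroke→I1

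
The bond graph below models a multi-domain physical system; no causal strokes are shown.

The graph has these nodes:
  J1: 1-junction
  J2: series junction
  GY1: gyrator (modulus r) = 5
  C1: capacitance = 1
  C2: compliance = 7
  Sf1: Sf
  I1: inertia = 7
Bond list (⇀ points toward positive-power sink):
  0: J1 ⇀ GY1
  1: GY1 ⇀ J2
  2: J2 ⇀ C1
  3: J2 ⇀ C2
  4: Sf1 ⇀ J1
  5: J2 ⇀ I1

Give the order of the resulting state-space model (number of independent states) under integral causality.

b4 stroke→Sf1  (Sf1: flow source, stroke at near end)
b0 stroke→J1  (J1: bond 4 brought flow, rest push out)
b1 stroke→J2  (GY1: gyrator matches bond 0)
b2 stroke→J2  (C1 outputs effort q/C1)
b3 stroke→J2  (prefer integral on C2)
b5 stroke→I1  (only one flow-in slot at J2)

3  (C1, C2, I1 all integral)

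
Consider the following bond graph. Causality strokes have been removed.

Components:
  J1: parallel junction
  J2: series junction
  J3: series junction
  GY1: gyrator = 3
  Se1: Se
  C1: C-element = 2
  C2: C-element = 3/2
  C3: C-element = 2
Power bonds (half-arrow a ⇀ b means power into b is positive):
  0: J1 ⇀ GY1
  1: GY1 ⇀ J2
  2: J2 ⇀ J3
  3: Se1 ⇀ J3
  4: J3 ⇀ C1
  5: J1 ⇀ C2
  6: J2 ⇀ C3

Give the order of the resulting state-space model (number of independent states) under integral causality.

β3 stroke→J3  (source Se1 imposes e)
β4 stroke→J3  (C1: C, integral causality)
β2 stroke→J2  (only one flow-in slot at J3)
β5 stroke→J1  (C2: C, integral causality)
β0 stroke→GY1  (common-e at J1 fixed by 5)
β1 stroke→GY1  (GY GY1: same side as bond 0)
β6 stroke→J2  (J2: bond 1 brought flow, rest push out)

3  (C1, C2, C3 all integral)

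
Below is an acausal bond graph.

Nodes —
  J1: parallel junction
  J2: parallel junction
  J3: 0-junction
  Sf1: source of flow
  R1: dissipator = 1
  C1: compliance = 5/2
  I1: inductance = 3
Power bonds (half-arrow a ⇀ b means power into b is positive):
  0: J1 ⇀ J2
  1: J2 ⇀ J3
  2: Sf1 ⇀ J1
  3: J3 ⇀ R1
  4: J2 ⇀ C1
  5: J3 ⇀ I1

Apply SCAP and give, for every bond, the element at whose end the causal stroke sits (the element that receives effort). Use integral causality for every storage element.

b0 stroke at J1
b1 stroke at J3
b2 stroke at Sf1
b3 stroke at R1
b4 stroke at J2
b5 stroke at I1

#2 →Sf1  (Sf1: flow source, stroke at near end)
#0 →J1  (J1: last free bond brings effort in)
#4 →J2  (prefer integral on C1)
#1 →J3  (common-e at J2 fixed by 4)
#3 →R1  (J3 effort already set via bond 1)
#5 →I1  (common-e at J3 fixed by 1)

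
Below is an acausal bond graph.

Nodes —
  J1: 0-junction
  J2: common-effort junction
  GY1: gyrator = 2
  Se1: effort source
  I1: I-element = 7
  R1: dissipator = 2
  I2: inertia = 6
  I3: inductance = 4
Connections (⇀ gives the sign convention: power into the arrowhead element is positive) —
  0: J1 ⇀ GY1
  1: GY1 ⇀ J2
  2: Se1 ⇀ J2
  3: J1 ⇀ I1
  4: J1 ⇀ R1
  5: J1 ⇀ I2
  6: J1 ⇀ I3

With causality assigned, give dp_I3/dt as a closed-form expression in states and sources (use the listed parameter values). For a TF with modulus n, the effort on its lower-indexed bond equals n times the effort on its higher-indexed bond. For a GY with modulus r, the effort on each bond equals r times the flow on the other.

bond 2 stroke→J2  (source Se1 imposes e)
bond 1 stroke→GY1  (0-jn J2 has e-setter on 2)
bond 0 stroke→GY1  (GY1: gyrator matches bond 1)
bond 3 stroke→I1  (I1: I, integral causality)
bond 5 stroke→I2  (I2 integral (f out))
bond 6 stroke→I3  (I3 outputs flow p/I3)
bond 4 stroke→J1  (only one effort-in slot at J1)

dp_I3/dt = -E_Se1 - 2*p_I1/7 - p_I2/3 - p_I3/2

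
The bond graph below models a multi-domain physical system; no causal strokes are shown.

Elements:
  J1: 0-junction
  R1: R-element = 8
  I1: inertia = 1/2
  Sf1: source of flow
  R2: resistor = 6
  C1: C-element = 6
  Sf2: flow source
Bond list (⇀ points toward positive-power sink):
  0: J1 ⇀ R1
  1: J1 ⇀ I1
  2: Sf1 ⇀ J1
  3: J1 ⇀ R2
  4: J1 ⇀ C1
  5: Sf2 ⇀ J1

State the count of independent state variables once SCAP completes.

2  (C1, I1 all integral)

bond 2 stroke→Sf1  (Sf1: flow source, stroke at near end)
bond 5 stroke→Sf2  (Sf2: flow source, stroke at near end)
bond 1 stroke→I1  (I1: I, integral causality)
bond 4 stroke→J1  (C1 outputs effort q/C1)
bond 0 stroke→R1  (J1: bond 4 brought effort, rest push out)
bond 3 stroke→R2  (common-e at J1 fixed by 4)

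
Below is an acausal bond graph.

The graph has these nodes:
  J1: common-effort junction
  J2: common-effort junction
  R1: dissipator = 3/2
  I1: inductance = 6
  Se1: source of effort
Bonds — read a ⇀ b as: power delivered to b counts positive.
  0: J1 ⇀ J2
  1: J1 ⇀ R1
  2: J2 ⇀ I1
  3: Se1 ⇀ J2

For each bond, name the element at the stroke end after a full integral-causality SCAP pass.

#3 stroke→J2  (source Se1 imposes e)
#0 stroke→J1  (common-e at J2 fixed by 3)
#2 stroke→I1  (J2: bond 3 brought effort, rest push out)
#1 stroke→R1  (common-e at J1 fixed by 0)

b0 →J1
b1 →R1
b2 →I1
b3 →J2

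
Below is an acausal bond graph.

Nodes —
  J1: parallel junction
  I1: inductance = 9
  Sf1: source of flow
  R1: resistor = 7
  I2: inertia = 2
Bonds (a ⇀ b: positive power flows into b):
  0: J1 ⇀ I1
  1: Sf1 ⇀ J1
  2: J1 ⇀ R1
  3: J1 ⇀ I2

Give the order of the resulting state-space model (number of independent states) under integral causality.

β1 stroke at Sf1  (source Sf1 imposes f)
β0 stroke at I1  (I1: I, integral causality)
β3 stroke at I2  (I2 outputs flow p/I2)
β2 stroke at J1  (J1: last free bond brings effort in)

2  (I1, I2 all integral)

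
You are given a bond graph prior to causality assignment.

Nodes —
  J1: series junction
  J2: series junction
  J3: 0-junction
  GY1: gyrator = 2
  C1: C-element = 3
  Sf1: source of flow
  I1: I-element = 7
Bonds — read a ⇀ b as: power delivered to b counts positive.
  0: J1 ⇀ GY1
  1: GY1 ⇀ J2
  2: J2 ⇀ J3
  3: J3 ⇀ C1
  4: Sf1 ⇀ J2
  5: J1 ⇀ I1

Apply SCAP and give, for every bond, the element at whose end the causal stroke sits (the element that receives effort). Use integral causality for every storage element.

#4 |Sf1  (source Sf1 imposes f)
#1 |J2  (J2: bond 4 brought flow, rest push out)
#2 |J2  (1-jn J2 has f-setter on 4)
#3 |J3  (only one effort-in slot at J3)
#0 |J1  (GY1 both-in/both-out from 1)
#5 |I1  (J1 needs exactly one f-in)

β0 |J1
β1 |J2
β2 |J2
β3 |J3
β4 |Sf1
β5 |I1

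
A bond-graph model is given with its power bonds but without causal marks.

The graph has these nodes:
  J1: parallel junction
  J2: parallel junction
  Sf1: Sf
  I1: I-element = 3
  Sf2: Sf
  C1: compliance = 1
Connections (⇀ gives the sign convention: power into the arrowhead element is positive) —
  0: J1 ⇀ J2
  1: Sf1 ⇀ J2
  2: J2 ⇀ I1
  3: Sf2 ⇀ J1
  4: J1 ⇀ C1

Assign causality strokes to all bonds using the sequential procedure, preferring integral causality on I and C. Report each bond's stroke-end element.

#0 stroke at J2
#1 stroke at Sf1
#2 stroke at I1
#3 stroke at Sf2
#4 stroke at J1

bond 1 |Sf1  (Sf1 (Sf) sets flow on bond)
bond 3 |Sf2  (Sf2: flow source, stroke at near end)
bond 2 |I1  (prefer integral on I1)
bond 0 |J2  (only one effort-in slot at J2)
bond 4 |J1  (only one effort-in slot at J1)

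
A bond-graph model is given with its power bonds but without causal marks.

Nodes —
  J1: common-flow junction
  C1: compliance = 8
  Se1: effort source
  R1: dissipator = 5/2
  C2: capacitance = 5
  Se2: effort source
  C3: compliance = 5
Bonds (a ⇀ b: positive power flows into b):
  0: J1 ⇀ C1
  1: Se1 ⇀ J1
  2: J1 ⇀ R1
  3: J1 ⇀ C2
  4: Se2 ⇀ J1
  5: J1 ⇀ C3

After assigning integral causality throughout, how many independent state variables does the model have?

bond 1 |J1  (source Se1 imposes e)
bond 4 |J1  (Se2: effort source, stroke at far end)
bond 0 |J1  (prefer integral on C1)
bond 3 |J1  (C2 integral (e out))
bond 5 |J1  (C3 outputs effort q/C3)
bond 2 |R1  (only one flow-in slot at J1)

3  (C1, C2, C3 all integral)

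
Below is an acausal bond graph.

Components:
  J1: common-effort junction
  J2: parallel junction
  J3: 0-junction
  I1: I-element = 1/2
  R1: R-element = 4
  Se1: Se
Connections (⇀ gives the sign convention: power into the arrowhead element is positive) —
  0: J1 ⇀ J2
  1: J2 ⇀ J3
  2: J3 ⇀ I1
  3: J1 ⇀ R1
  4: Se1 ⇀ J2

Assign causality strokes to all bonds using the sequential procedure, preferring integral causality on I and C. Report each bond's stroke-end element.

bond 0 →J1
bond 1 →J3
bond 2 →I1
bond 3 →R1
bond 4 →J2

bond 4 |J2  (Se1 fixes effort; stroke away)
bond 0 |J1  (common-e at J2 fixed by 4)
bond 1 |J3  (J2: bond 4 brought effort, rest push out)
bond 2 |I1  (0-jn J3 has e-setter on 1)
bond 3 |R1  (J1: bond 0 brought effort, rest push out)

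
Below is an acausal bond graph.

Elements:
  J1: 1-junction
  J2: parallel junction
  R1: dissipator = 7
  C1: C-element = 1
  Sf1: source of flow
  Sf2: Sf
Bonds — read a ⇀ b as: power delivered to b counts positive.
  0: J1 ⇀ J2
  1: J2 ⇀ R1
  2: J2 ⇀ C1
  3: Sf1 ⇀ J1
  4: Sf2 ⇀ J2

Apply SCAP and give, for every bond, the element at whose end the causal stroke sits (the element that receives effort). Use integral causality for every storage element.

b3 →Sf1  (Sf1 (Sf) sets flow on bond)
b4 →Sf2  (source Sf2 imposes f)
b0 →J1  (J1: bond 3 brought flow, rest push out)
b2 →J2  (C1 integral (e out))
b1 →R1  (0-jn J2 has e-setter on 2)

bond 0 |J1
bond 1 |R1
bond 2 |J2
bond 3 |Sf1
bond 4 |Sf2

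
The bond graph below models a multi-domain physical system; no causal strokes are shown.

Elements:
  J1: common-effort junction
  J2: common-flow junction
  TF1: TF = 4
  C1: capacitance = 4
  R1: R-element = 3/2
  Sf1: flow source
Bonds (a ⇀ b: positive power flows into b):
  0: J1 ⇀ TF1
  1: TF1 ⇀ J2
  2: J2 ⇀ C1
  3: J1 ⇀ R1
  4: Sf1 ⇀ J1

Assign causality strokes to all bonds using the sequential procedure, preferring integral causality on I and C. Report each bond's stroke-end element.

#4 stroke→Sf1  (Sf1 (Sf) sets flow on bond)
#2 stroke→J2  (C1 outputs effort q/C1)
#1 stroke→TF1  (only one flow-in slot at J2)
#0 stroke→J1  (TF1: transformer flips bond 1)
#3 stroke→R1  (0-jn J1 has e-setter on 0)

bond 0 stroke at J1
bond 1 stroke at TF1
bond 2 stroke at J2
bond 3 stroke at R1
bond 4 stroke at Sf1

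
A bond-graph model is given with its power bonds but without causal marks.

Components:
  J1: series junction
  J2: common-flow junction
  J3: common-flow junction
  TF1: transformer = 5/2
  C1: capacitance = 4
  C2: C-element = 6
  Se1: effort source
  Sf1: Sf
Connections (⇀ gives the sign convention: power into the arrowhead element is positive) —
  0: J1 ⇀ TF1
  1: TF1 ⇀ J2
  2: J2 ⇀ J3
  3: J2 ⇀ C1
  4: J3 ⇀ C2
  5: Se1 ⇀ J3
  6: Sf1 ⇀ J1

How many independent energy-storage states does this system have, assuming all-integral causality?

2  (C1, C2 all integral)

#5 stroke at J3  (Se1 fixes effort; stroke away)
#6 stroke at Sf1  (Sf1 (Sf) sets flow on bond)
#0 stroke at J1  (J1: bond 6 brought flow, rest push out)
#1 stroke at TF1  (TF TF1: opposite of bond 0)
#2 stroke at J2  (1-jn J2 has f-setter on 1)
#3 stroke at J2  (common-f at J2 fixed by 1)
#4 stroke at J3  (J3 flow already set via bond 2)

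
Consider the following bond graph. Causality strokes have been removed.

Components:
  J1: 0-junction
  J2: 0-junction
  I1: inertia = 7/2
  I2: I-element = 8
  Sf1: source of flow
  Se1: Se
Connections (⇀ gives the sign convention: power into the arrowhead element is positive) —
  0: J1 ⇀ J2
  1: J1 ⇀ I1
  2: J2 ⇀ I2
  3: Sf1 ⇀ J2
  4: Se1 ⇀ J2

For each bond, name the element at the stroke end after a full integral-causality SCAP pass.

bond 0 →J1
bond 1 →I1
bond 2 →I2
bond 3 →Sf1
bond 4 →J2

β3 stroke at Sf1  (Sf1 (Sf) sets flow on bond)
β4 stroke at J2  (Se1 (Se) sets effort on bond)
β0 stroke at J1  (J2 effort already set via bond 4)
β2 stroke at I2  (0-jn J2 has e-setter on 4)
β1 stroke at I1  (0-jn J1 has e-setter on 0)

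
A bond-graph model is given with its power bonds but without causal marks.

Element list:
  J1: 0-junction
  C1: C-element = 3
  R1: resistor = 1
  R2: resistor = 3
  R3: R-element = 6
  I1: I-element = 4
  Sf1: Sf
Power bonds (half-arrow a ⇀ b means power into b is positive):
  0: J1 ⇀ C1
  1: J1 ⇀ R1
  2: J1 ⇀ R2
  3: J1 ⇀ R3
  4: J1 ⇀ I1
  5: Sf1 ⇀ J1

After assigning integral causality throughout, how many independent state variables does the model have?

2  (C1, I1 all integral)

β5 stroke→Sf1  (Sf1 fixes flow; stroke at Sf1)
β0 stroke→J1  (C1 outputs effort q/C1)
β1 stroke→R1  (J1: bond 0 brought effort, rest push out)
β2 stroke→R2  (0-jn J1 has e-setter on 0)
β3 stroke→R3  (J1 effort already set via bond 0)
β4 stroke→I1  (J1: bond 0 brought effort, rest push out)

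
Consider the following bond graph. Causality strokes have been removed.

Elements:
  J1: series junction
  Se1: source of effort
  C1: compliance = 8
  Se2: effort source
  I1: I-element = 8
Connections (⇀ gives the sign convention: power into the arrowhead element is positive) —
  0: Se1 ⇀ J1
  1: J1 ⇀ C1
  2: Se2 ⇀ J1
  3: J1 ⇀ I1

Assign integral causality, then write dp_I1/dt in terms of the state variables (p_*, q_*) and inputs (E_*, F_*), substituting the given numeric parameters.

β0 stroke→J1  (Se1 (Se) sets effort on bond)
β2 stroke→J1  (Se2 fixes effort; stroke away)
β1 stroke→J1  (C1: C, integral causality)
β3 stroke→I1  (closing 1-jn rule on J1)

dp_I1/dt = E_Se1 + E_Se2 - q_C1/8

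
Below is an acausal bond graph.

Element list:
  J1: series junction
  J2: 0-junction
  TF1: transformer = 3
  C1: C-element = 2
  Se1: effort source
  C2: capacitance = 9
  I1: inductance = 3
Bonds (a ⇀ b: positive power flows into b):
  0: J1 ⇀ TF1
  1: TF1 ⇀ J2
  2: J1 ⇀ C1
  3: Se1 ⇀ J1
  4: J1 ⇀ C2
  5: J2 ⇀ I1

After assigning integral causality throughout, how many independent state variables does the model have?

3  (C1, C2, I1 all integral)

#3 stroke at J1  (Se1: effort source, stroke at far end)
#2 stroke at J1  (C1 outputs effort q/C1)
#4 stroke at J1  (C2: C, integral causality)
#0 stroke at TF1  (only one flow-in slot at J1)
#1 stroke at J2  (TF TF1: opposite of bond 0)
#5 stroke at I1  (J2 effort already set via bond 1)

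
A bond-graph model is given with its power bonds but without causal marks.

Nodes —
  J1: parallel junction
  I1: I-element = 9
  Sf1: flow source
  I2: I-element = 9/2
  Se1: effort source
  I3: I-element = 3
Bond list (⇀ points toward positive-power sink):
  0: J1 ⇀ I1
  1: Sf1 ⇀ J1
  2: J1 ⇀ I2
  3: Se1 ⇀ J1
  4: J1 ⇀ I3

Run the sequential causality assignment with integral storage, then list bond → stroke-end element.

β0 stroke→I1
β1 stroke→Sf1
β2 stroke→I2
β3 stroke→J1
β4 stroke→I3

b1 stroke→Sf1  (Sf1 fixes flow; stroke at Sf1)
b3 stroke→J1  (Se1 (Se) sets effort on bond)
b0 stroke→I1  (0-jn J1 has e-setter on 3)
b2 stroke→I2  (common-e at J1 fixed by 3)
b4 stroke→I3  (J1: bond 3 brought effort, rest push out)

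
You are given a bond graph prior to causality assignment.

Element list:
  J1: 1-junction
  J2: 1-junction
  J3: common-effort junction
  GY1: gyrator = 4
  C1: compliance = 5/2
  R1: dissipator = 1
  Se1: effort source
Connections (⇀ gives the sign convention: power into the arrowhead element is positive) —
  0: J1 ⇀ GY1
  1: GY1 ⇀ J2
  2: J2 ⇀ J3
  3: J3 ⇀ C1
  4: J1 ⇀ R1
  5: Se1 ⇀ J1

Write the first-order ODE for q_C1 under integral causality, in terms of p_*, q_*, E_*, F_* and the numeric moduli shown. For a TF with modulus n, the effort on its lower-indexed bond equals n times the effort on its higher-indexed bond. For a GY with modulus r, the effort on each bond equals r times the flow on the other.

β5 stroke at J1  (Se1 (Se) sets effort on bond)
β3 stroke at J3  (C1 integral (e out))
β2 stroke at J2  (J3 effort already set via bond 3)
β1 stroke at GY1  (only one flow-in slot at J2)
β0 stroke at GY1  (through GY1, causality inverts; strokes same side of GY1)
β4 stroke at J1  (common-f at J1 fixed by 0)

dq_C1/dt = E_Se1/4 - q_C1/40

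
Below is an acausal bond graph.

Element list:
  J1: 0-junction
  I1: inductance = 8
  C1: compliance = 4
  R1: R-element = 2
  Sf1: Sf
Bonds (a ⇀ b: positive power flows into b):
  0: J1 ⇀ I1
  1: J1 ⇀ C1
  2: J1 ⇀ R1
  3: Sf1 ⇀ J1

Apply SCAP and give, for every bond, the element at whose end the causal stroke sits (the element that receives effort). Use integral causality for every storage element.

bond 0 stroke→I1
bond 1 stroke→J1
bond 2 stroke→R1
bond 3 stroke→Sf1

b3 stroke at Sf1  (Sf1: flow source, stroke at near end)
b0 stroke at I1  (I1: I, integral causality)
b1 stroke at J1  (C1 integral (e out))
b2 stroke at R1  (J1: bond 1 brought effort, rest push out)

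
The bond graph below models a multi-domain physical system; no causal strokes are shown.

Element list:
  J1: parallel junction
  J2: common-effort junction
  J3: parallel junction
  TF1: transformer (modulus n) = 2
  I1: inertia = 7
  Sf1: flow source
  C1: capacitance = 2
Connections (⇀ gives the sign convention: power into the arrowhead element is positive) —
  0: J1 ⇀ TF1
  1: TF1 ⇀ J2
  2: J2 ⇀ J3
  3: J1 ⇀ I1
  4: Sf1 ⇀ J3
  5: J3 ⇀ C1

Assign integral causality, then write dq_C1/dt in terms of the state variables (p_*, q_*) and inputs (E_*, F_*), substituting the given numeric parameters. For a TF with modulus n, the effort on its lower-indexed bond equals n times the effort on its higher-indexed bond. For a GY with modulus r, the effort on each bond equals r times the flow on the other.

dq_C1/dt = F_Sf1 - 2*p_I1/7

bond 4 stroke→Sf1  (Sf1 (Sf) sets flow on bond)
bond 3 stroke→I1  (prefer integral on I1)
bond 0 stroke→J1  (only one effort-in slot at J1)
bond 1 stroke→TF1  (through TF1, causality passes straight; one stroke at TF1)
bond 2 stroke→J2  (J2: last free bond brings effort in)
bond 5 stroke→J3  (only one effort-in slot at J3)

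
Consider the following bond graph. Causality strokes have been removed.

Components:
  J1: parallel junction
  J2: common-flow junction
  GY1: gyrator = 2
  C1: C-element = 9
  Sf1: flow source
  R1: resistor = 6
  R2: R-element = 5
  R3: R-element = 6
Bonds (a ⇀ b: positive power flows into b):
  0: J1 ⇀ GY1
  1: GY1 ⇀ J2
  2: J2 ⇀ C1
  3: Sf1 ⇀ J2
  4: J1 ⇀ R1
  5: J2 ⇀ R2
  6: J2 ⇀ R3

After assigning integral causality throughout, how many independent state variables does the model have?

β3 →Sf1  (Sf1: flow source, stroke at near end)
β1 →J2  (J2: bond 3 brought flow, rest push out)
β2 →J2  (common-f at J2 fixed by 3)
β5 →J2  (J2 flow already set via bond 3)
β6 →J2  (J2 flow already set via bond 3)
β0 →J1  (GY1: gyrator matches bond 1)
β4 →R1  (J1 effort already set via bond 0)

1  (C1 all integral)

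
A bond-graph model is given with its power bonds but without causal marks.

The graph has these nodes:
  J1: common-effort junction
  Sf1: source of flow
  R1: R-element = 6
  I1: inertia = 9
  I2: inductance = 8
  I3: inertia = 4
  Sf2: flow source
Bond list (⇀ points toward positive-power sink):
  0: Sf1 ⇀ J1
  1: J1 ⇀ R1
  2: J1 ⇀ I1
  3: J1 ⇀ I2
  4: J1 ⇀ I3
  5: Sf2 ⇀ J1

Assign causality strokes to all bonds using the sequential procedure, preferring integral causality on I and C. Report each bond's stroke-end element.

β0 stroke at Sf1
β1 stroke at J1
β2 stroke at I1
β3 stroke at I2
β4 stroke at I3
β5 stroke at Sf2

β0 stroke at Sf1  (Sf1 fixes flow; stroke at Sf1)
β5 stroke at Sf2  (Sf2: flow source, stroke at near end)
β2 stroke at I1  (I1 integral (f out))
β3 stroke at I2  (I2 integral (f out))
β4 stroke at I3  (prefer integral on I3)
β1 stroke at J1  (J1 needs exactly one e-in)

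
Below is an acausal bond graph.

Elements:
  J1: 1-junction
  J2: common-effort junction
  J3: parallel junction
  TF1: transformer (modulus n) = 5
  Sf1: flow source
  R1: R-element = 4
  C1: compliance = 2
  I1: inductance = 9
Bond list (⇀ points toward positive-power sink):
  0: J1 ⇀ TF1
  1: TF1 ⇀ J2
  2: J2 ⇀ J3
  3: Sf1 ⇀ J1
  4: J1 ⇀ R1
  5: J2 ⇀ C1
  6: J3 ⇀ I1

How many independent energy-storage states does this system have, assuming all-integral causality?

#3 stroke→Sf1  (source Sf1 imposes f)
#0 stroke→J1  (J1 flow already set via bond 3)
#4 stroke→J1  (J1: bond 3 brought flow, rest push out)
#1 stroke→TF1  (TF1: transformer flips bond 0)
#5 stroke→J2  (C1: C, integral causality)
#2 stroke→J3  (common-e at J2 fixed by 5)
#6 stroke→I1  (J3 effort already set via bond 2)

2  (C1, I1 all integral)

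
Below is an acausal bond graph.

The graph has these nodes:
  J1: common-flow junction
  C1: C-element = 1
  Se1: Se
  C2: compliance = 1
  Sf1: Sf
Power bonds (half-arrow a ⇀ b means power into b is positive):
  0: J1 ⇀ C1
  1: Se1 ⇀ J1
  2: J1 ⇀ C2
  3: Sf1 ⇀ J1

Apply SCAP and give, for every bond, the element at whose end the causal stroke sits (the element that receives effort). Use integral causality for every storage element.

bond 0 stroke at J1
bond 1 stroke at J1
bond 2 stroke at J1
bond 3 stroke at Sf1

β1 stroke→J1  (Se1 fixes effort; stroke away)
β3 stroke→Sf1  (Sf1: flow source, stroke at near end)
β0 stroke→J1  (1-jn J1 has f-setter on 3)
β2 stroke→J1  (J1: bond 3 brought flow, rest push out)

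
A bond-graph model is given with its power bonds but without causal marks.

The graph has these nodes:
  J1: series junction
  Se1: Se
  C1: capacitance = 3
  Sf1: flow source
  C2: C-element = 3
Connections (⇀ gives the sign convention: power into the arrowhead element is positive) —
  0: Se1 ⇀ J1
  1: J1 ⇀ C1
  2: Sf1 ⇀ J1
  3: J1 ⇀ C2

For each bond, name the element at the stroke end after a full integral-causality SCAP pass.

bond 0 →J1
bond 1 →J1
bond 2 →Sf1
bond 3 →J1

bond 0 stroke at J1  (Se1 fixes effort; stroke away)
bond 2 stroke at Sf1  (Sf1 (Sf) sets flow on bond)
bond 1 stroke at J1  (common-f at J1 fixed by 2)
bond 3 stroke at J1  (common-f at J1 fixed by 2)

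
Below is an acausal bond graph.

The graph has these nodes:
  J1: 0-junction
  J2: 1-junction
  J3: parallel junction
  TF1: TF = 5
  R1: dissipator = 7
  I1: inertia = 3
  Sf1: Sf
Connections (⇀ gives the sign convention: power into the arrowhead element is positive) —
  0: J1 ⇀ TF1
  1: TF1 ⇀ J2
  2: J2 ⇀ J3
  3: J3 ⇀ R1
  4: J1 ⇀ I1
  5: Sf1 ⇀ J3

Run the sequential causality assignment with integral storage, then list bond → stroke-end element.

b0 |J1
b1 |TF1
b2 |J2
b3 |J3
b4 |I1
b5 |Sf1

β5 |Sf1  (Sf1 (Sf) sets flow on bond)
β4 |I1  (I1 outputs flow p/I1)
β0 |J1  (only one effort-in slot at J1)
β1 |TF1  (TF TF1: opposite of bond 0)
β2 |J2  (J2: bond 1 brought flow, rest push out)
β3 |J3  (only one effort-in slot at J3)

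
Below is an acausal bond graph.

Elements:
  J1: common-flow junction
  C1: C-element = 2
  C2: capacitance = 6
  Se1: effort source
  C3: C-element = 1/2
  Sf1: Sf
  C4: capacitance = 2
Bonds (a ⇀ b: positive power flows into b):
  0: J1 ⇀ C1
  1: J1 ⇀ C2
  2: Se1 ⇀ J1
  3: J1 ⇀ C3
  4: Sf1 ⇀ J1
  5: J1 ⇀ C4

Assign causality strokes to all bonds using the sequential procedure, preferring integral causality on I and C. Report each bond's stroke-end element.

β2 →J1  (Se1: effort source, stroke at far end)
β4 →Sf1  (Sf1 (Sf) sets flow on bond)
β0 →J1  (J1: bond 4 brought flow, rest push out)
β1 →J1  (J1: bond 4 brought flow, rest push out)
β3 →J1  (1-jn J1 has f-setter on 4)
β5 →J1  (J1 flow already set via bond 4)

#0 →J1
#1 →J1
#2 →J1
#3 →J1
#4 →Sf1
#5 →J1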